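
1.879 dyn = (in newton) 1.879e-05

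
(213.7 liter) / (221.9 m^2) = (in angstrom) 9.63e+06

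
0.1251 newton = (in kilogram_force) 0.01276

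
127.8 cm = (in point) 3623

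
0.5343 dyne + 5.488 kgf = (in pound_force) 12.1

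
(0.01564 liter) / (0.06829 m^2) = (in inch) 0.009017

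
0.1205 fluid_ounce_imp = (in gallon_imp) 0.0007531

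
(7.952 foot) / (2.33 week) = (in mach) 5.051e-09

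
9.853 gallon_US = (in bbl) 0.2346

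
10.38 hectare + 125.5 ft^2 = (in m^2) 1.038e+05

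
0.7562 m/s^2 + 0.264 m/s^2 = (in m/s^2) 1.02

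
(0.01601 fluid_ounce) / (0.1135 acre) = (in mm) 1.031e-06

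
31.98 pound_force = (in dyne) 1.423e+07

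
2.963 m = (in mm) 2963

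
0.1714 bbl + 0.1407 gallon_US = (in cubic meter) 0.02778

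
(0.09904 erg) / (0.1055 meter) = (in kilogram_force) 9.573e-09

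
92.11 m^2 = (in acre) 0.02276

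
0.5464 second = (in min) 0.009107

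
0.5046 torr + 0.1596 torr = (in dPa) 885.5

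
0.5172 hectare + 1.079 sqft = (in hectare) 0.5172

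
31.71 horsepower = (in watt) 2.365e+04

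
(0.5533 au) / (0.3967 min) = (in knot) 6.76e+09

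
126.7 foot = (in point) 1.095e+05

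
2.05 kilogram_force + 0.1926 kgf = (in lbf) 4.944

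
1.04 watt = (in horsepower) 0.001395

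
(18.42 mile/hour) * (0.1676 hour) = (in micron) 4.968e+09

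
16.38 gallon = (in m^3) 0.06201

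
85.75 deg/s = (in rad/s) 1.497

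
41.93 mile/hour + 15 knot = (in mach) 0.07771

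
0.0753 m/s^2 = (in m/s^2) 0.0753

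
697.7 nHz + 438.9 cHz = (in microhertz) 4.389e+06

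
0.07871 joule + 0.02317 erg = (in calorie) 0.01881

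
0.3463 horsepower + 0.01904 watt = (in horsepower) 0.3463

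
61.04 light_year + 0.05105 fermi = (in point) 1.637e+21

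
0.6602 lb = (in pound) 0.6602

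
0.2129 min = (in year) 4.051e-07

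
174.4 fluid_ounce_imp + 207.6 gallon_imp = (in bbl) 5.967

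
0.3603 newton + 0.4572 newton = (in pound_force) 0.1838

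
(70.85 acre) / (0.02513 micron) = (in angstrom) 1.141e+23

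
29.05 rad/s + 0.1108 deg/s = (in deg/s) 1665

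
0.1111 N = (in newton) 0.1111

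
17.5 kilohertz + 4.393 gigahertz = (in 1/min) 2.636e+11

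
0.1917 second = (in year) 6.079e-09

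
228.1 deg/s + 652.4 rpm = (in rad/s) 72.3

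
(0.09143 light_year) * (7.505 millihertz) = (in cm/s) 6.492e+14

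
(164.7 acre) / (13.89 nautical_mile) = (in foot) 85.01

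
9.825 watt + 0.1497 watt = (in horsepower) 0.01338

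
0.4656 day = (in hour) 11.17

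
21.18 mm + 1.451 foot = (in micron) 4.634e+05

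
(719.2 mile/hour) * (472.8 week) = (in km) 9.194e+07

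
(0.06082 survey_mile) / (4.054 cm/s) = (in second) 2414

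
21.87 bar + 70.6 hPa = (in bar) 21.94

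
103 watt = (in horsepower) 0.1381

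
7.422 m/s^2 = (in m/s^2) 7.422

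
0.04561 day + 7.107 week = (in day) 49.79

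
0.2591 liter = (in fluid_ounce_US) 8.761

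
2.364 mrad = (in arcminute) 8.127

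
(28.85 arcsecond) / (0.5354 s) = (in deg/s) 0.01497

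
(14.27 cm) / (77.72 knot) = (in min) 5.948e-05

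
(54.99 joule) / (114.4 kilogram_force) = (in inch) 1.93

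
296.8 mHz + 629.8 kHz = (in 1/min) 3.779e+07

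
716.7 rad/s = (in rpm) 6844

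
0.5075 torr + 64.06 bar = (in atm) 63.22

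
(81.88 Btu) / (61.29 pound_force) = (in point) 8.982e+05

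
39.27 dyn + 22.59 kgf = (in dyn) 2.215e+07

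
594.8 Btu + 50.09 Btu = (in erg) 6.804e+12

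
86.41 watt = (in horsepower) 0.1159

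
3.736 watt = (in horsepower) 0.00501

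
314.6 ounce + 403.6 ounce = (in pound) 44.89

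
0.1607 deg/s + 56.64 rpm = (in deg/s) 340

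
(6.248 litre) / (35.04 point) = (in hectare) 5.054e-05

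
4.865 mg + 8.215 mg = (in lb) 2.884e-05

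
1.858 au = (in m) 2.78e+11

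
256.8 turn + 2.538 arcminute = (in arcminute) 5.547e+06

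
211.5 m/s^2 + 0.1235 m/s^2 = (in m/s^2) 211.6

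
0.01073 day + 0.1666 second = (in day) 0.01073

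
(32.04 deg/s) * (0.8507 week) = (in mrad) 2.877e+08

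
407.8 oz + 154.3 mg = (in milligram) 1.156e+07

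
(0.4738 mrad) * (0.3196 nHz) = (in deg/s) 8.676e-12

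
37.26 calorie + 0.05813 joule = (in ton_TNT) 3.727e-08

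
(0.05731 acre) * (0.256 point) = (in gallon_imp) 4.607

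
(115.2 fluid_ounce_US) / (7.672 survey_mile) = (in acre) 6.818e-11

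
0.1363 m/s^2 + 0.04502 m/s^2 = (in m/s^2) 0.1813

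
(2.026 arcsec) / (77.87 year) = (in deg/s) 2.292e-13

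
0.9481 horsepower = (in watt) 707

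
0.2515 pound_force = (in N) 1.119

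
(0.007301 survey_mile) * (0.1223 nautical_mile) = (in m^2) 2661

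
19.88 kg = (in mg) 1.988e+07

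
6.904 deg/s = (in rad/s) 0.1205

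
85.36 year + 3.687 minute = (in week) 4451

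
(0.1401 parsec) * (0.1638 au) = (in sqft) 1.14e+27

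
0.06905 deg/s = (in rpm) 0.01151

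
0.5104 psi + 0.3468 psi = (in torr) 44.33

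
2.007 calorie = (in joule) 8.397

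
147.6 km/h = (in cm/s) 4100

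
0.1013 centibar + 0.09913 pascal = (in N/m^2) 101.4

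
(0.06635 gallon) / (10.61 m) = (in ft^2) 0.0002548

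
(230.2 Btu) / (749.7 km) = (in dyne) 3.24e+04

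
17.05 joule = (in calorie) 4.075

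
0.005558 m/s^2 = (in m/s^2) 0.005558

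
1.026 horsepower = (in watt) 765.1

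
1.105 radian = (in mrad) 1105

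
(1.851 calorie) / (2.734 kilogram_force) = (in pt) 818.8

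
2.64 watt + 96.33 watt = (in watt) 98.97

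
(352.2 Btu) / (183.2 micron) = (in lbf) 4.56e+08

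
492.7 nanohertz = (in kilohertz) 4.927e-10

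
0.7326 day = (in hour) 17.58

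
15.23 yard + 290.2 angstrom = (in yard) 15.23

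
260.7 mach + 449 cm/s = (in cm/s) 8.877e+06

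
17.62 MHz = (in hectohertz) 1.762e+05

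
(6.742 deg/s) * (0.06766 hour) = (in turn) 4.562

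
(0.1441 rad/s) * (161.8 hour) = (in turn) 1.336e+04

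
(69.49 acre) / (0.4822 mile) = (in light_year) 3.83e-14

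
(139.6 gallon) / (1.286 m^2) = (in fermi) 4.109e+14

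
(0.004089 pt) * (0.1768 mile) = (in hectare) 4.104e-08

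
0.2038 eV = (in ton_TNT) 7.804e-30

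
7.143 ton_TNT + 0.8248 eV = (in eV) 1.865e+29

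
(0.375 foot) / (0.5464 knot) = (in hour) 0.000113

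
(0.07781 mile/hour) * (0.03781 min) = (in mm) 78.91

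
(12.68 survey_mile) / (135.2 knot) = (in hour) 0.0815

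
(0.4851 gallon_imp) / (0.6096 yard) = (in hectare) 3.956e-07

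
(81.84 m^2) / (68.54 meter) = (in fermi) 1.194e+15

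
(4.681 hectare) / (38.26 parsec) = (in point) 1.124e-10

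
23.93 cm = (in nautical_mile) 0.0001292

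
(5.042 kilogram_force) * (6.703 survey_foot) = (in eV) 6.305e+20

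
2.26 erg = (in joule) 2.26e-07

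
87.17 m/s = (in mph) 195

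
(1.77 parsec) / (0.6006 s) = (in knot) 1.768e+17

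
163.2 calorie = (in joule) 682.8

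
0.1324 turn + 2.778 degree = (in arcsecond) 1.816e+05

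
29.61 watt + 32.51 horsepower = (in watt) 2.427e+04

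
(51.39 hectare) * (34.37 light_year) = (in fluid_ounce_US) 5.65e+27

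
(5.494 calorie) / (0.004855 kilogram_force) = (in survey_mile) 0.3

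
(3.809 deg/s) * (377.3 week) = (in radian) 1.517e+07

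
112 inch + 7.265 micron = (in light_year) 3.007e-16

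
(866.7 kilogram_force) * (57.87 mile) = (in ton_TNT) 0.1892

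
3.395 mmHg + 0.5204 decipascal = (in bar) 0.004527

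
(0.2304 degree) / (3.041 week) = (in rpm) 2.088e-08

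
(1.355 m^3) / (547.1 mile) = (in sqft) 1.657e-05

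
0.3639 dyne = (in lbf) 8.181e-07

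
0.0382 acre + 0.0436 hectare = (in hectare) 0.05906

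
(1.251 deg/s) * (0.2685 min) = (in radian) 0.3517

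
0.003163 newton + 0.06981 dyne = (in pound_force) 0.0007112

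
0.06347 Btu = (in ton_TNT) 1.6e-08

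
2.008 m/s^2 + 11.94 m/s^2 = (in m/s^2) 13.95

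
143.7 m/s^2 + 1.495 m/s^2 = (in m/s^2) 145.2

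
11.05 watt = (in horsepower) 0.01482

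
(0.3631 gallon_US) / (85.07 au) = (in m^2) 1.08e-16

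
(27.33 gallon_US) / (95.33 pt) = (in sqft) 33.11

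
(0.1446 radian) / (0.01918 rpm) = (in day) 0.0008333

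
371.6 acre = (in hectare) 150.4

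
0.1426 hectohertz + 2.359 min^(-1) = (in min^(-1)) 858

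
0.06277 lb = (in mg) 2.847e+04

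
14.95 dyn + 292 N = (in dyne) 2.92e+07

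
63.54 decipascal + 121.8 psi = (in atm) 8.288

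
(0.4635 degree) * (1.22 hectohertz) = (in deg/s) 56.55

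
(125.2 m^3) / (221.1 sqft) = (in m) 6.095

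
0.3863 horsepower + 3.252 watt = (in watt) 291.3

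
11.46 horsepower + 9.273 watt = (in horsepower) 11.47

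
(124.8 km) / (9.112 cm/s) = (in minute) 2.283e+04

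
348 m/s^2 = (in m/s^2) 348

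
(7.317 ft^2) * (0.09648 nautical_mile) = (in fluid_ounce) 4.107e+06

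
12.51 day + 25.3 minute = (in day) 12.53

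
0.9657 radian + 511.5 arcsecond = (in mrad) 968.2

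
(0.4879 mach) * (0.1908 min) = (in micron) 1.902e+09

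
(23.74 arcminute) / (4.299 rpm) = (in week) 2.536e-08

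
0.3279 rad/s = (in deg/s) 18.79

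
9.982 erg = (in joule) 9.982e-07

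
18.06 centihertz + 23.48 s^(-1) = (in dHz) 236.6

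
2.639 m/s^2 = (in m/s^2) 2.639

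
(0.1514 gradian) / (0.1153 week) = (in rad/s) 3.41e-08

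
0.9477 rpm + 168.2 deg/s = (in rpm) 28.98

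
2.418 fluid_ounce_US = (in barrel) 0.0004498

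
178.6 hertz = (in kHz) 0.1786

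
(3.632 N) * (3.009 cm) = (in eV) 6.821e+17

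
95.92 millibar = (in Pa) 9592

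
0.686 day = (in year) 0.001879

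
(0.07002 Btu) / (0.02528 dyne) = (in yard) 3.196e+08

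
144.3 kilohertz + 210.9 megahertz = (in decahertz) 2.11e+07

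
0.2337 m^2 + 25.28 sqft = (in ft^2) 27.8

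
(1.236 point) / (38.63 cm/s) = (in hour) 3.135e-07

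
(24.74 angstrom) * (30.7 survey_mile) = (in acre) 3.02e-08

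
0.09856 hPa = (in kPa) 0.009856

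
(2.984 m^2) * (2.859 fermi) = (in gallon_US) 2.254e-12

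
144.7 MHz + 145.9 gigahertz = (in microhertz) 1.46e+17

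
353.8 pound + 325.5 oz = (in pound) 374.1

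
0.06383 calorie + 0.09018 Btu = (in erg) 9.541e+08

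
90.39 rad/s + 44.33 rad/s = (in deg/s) 7719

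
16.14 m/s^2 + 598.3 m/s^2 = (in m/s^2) 614.4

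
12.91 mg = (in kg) 1.291e-05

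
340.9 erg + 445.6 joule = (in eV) 2.781e+21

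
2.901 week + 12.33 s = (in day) 20.31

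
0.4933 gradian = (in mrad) 7.749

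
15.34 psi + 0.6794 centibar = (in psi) 15.44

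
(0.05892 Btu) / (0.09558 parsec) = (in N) 2.108e-14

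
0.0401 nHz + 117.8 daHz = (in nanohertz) 1.178e+12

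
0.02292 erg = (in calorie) 5.478e-10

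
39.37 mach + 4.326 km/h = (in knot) 2.606e+04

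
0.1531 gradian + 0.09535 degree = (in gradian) 0.259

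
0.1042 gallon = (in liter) 0.3944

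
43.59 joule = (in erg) 4.359e+08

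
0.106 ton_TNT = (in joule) 4.435e+08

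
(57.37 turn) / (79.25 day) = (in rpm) 0.0005027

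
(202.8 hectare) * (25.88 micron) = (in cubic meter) 52.48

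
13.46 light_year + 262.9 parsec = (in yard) 9.011e+18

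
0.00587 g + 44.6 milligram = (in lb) 0.0001113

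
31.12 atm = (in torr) 2.365e+04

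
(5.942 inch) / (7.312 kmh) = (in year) 2.356e-09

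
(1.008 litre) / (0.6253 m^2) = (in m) 0.001612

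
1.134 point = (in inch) 0.01575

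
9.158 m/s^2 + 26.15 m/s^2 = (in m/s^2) 35.31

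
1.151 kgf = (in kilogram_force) 1.151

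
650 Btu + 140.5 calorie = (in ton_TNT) 0.000164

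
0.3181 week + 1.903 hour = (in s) 1.992e+05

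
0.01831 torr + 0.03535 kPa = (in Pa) 37.79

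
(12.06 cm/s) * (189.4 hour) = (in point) 2.331e+08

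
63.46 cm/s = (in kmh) 2.285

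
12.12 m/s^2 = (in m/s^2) 12.12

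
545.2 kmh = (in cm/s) 1.514e+04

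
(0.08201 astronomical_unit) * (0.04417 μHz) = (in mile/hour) 1212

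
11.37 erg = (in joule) 1.137e-06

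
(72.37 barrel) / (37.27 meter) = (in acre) 7.629e-05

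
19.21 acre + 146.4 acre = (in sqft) 7.214e+06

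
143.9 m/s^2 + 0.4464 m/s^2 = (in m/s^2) 144.3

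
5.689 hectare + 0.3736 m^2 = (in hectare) 5.689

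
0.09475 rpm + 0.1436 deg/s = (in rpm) 0.1187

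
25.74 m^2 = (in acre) 0.00636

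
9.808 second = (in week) 1.622e-05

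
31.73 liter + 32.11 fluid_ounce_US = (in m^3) 0.03268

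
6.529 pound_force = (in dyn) 2.904e+06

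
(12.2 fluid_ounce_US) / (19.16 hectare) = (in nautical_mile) 1.017e-12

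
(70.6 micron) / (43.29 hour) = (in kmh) 1.631e-09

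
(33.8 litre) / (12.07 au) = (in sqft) 2.015e-13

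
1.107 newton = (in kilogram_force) 0.1129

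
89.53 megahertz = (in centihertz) 8.953e+09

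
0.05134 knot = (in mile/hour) 0.05908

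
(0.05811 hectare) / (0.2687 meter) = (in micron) 2.163e+09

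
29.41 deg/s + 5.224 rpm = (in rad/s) 1.06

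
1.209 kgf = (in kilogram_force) 1.209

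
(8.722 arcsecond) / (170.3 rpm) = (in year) 7.519e-14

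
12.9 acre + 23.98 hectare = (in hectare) 29.2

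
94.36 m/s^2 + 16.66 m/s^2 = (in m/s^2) 111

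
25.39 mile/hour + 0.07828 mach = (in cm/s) 3800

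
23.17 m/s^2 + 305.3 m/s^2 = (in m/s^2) 328.5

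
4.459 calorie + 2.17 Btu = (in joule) 2308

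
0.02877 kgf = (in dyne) 2.821e+04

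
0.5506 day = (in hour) 13.21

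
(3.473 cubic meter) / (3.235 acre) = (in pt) 0.752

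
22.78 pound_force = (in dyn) 1.013e+07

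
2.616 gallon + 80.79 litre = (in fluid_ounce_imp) 3192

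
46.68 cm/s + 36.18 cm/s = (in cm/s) 82.86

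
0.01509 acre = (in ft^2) 657.3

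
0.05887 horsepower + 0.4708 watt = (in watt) 44.37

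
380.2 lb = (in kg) 172.5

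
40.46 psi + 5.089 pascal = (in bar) 2.79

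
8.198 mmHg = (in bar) 0.01093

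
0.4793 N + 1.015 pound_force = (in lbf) 1.123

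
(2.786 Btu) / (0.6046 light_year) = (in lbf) 1.155e-13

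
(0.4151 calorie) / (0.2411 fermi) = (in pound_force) 1.619e+15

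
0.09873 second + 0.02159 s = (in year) 3.815e-09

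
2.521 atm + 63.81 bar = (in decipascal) 6.636e+07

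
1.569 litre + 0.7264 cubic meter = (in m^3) 0.728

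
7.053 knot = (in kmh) 13.06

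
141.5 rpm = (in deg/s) 849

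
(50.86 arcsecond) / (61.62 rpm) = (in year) 1.212e-12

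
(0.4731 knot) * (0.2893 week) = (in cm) 4.258e+06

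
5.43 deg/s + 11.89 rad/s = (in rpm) 114.4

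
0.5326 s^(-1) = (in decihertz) 5.326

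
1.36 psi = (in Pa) 9377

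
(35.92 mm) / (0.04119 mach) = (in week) 4.235e-09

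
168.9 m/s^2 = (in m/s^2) 168.9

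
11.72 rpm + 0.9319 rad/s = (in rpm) 20.62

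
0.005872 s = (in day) 6.796e-08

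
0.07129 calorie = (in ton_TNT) 7.129e-11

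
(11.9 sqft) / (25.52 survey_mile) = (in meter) 2.692e-05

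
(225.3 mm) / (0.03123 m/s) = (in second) 7.214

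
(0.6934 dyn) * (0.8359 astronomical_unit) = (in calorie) 2.072e+05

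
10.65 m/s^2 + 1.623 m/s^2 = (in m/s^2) 12.27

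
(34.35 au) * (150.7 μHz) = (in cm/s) 7.744e+10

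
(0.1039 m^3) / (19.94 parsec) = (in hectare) 1.689e-23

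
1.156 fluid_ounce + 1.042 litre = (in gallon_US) 0.2843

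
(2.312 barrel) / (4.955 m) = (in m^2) 0.07418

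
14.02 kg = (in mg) 1.402e+07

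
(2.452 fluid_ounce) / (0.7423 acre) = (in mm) 2.414e-05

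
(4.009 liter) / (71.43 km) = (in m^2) 5.612e-08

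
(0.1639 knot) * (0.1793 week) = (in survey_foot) 3e+04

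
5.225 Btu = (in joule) 5513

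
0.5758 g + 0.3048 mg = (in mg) 576.1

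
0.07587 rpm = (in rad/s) 0.007945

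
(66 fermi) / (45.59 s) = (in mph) 3.238e-15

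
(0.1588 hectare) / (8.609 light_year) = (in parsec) 6.319e-31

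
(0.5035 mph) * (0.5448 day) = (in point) 3.003e+07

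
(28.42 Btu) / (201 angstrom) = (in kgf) 1.521e+11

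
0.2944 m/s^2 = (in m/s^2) 0.2944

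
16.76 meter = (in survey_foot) 54.99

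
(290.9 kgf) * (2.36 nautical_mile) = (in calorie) 2.98e+06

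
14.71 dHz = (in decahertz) 0.1471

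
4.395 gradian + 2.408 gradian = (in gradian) 6.803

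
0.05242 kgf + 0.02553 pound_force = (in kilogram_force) 0.064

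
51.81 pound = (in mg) 2.35e+07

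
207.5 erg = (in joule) 2.075e-05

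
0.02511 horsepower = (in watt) 18.72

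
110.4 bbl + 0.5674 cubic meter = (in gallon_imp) 3986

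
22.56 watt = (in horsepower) 0.03025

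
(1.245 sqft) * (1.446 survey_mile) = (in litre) 2.692e+05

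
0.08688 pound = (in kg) 0.03941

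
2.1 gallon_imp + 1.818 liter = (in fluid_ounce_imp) 400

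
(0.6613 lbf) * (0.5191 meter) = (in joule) 1.527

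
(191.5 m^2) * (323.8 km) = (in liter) 6.201e+10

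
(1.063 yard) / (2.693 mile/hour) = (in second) 0.8074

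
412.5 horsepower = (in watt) 3.076e+05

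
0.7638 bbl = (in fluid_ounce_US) 4106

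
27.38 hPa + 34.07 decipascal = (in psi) 0.3976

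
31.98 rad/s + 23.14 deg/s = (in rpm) 309.2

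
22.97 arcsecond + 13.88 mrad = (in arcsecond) 2886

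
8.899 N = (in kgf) 0.9074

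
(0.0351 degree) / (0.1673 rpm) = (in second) 0.03497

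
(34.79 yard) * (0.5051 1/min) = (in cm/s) 26.78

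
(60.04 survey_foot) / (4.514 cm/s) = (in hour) 0.1126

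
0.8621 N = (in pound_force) 0.1938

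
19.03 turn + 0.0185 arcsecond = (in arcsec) 2.466e+07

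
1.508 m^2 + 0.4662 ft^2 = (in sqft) 16.7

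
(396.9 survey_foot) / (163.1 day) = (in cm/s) 0.0008585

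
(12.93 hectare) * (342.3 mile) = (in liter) 7.123e+13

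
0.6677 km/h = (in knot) 0.3605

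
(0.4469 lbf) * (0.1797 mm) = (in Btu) 3.386e-07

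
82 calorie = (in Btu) 0.3252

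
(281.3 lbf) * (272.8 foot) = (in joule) 1.04e+05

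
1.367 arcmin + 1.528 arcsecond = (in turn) 6.447e-05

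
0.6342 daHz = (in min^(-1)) 380.5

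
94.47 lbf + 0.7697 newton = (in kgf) 42.93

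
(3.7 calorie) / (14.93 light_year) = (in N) 1.096e-16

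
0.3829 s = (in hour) 0.0001064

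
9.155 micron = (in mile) 5.689e-09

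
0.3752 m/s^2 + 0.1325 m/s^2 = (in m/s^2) 0.5077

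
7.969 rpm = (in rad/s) 0.8345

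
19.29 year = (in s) 6.083e+08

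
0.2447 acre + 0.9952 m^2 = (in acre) 0.2449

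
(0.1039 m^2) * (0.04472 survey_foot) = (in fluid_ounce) 47.89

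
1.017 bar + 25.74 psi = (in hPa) 2792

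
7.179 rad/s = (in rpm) 68.55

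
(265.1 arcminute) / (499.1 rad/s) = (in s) 0.0001545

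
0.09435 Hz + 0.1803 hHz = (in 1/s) 18.12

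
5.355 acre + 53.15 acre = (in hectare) 23.68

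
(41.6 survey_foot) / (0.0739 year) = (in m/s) 5.441e-06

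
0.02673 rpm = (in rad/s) 0.002799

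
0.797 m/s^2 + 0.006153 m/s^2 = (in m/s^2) 0.8032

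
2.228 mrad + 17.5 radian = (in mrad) 1.75e+04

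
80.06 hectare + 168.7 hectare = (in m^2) 2.488e+06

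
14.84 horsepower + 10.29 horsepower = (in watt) 1.874e+04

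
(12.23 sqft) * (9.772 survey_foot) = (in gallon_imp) 744.4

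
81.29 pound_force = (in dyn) 3.616e+07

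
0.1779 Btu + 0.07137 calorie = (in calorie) 44.93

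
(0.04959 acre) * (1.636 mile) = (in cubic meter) 5.284e+05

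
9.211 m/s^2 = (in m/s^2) 9.211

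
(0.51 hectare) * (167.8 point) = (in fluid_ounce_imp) 1.063e+07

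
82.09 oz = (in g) 2327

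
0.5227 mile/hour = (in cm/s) 23.37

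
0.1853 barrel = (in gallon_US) 7.783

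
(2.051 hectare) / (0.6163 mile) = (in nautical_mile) 0.01117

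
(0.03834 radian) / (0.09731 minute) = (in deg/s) 0.3762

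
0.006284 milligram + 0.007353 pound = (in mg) 3335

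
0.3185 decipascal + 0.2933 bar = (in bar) 0.2933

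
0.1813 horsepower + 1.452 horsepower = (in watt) 1218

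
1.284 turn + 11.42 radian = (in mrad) 1.949e+04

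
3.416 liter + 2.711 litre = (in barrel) 0.03854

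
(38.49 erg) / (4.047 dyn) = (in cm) 9.511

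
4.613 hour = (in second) 1.661e+04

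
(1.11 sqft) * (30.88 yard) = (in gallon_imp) 640.5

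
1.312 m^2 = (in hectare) 0.0001312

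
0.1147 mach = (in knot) 75.92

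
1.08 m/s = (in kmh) 3.888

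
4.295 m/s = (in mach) 0.01261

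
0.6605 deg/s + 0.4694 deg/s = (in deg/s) 1.13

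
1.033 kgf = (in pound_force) 2.277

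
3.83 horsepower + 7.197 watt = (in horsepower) 3.84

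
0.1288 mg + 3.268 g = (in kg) 0.003268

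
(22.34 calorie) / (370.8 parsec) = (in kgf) 8.33e-19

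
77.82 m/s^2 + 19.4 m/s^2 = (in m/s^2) 97.22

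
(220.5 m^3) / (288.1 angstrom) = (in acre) 1.891e+06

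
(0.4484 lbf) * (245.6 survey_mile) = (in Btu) 747.2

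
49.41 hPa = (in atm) 0.04876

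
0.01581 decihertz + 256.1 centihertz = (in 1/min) 153.8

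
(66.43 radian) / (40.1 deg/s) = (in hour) 0.02637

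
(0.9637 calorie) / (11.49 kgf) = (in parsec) 1.16e-18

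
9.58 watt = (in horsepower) 0.01285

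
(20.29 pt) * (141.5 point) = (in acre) 8.829e-08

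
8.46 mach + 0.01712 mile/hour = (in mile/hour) 6444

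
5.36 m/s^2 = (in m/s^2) 5.36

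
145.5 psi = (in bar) 10.03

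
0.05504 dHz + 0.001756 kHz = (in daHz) 0.1762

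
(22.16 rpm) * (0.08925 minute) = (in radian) 12.43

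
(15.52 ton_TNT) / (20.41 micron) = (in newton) 3.182e+15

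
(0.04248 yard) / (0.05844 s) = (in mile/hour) 1.487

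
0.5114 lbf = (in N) 2.275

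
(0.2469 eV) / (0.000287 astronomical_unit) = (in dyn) 9.213e-23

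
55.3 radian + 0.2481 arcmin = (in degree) 3168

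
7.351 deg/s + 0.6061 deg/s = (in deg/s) 7.957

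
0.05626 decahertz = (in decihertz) 5.626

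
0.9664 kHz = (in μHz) 9.664e+08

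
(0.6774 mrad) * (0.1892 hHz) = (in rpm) 0.1224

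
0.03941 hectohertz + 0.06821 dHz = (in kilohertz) 0.003948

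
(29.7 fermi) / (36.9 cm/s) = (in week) 1.331e-19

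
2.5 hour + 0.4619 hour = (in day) 0.1234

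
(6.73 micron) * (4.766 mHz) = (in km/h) 1.155e-07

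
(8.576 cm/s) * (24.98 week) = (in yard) 1.417e+06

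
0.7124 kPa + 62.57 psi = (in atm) 4.265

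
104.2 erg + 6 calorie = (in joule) 25.1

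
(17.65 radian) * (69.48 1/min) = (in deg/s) 1171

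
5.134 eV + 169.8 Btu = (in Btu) 169.8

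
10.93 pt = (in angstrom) 3.856e+07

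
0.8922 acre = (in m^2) 3611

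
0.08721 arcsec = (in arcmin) 0.001453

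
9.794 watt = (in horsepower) 0.01313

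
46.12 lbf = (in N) 205.2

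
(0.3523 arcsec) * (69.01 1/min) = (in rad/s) 1.964e-06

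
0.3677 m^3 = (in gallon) 97.14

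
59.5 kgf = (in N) 583.5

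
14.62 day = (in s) 1.263e+06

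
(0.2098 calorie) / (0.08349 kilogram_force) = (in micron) 1.072e+06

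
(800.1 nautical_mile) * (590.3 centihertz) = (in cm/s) 8.747e+08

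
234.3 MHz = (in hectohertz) 2.343e+06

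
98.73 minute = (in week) 0.009795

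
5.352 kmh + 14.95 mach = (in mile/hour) 1.139e+04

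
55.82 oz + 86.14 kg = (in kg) 87.72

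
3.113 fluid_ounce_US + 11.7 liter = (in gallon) 3.115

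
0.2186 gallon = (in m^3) 0.0008275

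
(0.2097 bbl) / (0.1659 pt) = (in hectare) 0.05697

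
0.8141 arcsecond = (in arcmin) 0.01357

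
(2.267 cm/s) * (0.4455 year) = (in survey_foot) 1.045e+06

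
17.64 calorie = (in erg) 7.381e+08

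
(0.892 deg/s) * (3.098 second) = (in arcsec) 9948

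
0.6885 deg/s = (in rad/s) 0.01202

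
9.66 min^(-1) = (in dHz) 1.61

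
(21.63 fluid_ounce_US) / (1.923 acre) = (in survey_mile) 5.108e-11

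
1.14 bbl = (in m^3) 0.1812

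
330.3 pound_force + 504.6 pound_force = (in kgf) 378.7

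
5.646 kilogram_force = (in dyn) 5.537e+06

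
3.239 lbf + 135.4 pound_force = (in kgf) 62.89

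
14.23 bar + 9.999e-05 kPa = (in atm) 14.04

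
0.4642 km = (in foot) 1523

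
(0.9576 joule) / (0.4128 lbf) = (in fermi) 5.215e+14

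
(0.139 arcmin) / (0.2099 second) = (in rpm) 0.00184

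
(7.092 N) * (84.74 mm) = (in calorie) 0.1436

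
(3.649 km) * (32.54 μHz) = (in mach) 0.0003487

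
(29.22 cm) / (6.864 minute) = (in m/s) 0.0007095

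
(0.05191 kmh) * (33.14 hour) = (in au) 1.15e-08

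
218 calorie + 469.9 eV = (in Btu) 0.8645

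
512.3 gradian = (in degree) 461.1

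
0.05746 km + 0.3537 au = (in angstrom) 5.291e+20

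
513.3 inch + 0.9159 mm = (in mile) 0.008102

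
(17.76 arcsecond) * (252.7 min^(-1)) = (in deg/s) 0.02078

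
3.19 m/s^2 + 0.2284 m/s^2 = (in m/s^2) 3.418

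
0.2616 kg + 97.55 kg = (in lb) 215.6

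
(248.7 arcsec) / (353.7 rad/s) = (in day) 3.945e-11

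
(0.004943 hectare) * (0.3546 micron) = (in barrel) 0.0001102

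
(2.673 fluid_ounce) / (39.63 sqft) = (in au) 1.435e-16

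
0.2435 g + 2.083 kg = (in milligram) 2.083e+06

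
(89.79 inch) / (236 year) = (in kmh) 1.103e-09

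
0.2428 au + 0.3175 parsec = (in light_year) 1.036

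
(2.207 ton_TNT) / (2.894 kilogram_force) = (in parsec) 1.054e-08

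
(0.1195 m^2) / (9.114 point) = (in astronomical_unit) 2.484e-10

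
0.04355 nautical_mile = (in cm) 8065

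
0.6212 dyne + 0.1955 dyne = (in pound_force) 1.836e-06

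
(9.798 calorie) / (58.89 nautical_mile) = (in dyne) 37.59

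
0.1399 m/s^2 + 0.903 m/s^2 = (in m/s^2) 1.043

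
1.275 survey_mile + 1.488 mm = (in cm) 2.052e+05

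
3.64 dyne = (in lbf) 8.183e-06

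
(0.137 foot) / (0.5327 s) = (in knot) 0.1524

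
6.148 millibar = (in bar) 0.006148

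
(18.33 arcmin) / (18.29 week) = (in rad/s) 4.82e-10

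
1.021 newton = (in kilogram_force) 0.1041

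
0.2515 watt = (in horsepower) 0.0003373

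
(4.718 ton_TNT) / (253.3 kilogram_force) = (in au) 5.312e-05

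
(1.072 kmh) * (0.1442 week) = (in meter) 2.597e+04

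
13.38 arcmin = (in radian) 0.003892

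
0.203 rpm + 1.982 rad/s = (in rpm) 19.13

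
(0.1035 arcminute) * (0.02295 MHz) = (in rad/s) 0.691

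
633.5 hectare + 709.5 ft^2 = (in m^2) 6.335e+06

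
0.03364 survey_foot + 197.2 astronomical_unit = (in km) 2.95e+10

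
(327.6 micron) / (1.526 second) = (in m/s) 0.0002147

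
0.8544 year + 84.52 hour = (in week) 45.05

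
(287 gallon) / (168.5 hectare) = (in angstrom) 6448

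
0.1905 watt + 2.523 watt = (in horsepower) 0.003639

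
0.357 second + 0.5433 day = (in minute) 782.4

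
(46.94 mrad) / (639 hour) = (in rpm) 1.949e-07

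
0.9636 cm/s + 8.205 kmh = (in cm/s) 228.9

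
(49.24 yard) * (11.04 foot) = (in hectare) 0.01515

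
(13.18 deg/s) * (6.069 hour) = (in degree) 2.88e+05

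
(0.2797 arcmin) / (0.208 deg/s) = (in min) 0.0003735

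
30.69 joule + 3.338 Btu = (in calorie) 849.1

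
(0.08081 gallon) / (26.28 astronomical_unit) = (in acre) 1.923e-20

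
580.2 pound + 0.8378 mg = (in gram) 2.632e+05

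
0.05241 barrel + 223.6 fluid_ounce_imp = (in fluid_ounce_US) 496.6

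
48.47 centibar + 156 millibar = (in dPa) 6.407e+05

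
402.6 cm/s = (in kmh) 14.49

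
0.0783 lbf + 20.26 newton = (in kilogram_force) 2.101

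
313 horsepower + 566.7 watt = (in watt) 2.34e+05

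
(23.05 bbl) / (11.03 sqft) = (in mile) 0.002222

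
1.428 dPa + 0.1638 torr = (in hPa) 0.2198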